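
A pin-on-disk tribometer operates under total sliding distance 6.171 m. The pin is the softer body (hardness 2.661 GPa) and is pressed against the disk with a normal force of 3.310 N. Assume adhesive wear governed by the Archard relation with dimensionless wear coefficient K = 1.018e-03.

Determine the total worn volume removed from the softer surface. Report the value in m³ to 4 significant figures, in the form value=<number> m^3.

The computation runs at full precision; shown intermediates are rounded, and a lone final rounding, at four significant figures.
Convert: Hardness H = 2.661 GPa = 2.661e+09 Pa.
Restated in SI base units: W = 3.310 N, H = 2.661e+09 Pa, K = 1.018e-03.
Wear volume V = K·W·L/H = 1.018e-03 · 3.310 · 6.171 / 2.661e+09 = 7.814e-12 m³.

value=7.814e-12 m^3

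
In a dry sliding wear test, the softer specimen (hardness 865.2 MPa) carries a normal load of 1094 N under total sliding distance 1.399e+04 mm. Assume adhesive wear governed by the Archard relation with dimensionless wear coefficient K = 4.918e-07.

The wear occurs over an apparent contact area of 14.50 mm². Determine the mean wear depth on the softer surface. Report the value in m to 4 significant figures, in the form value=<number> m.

The intermediates are displayed rounded — all arithmetic holds full float precision. Rounded once at the end, at four significant digits.
Convert: Total distance L = 1.399e+04 mm = 13.99 m.
Convert: Hardness H = 865.2 MPa = 8.652e+08 Pa.
Convert: Contact area A = 14.50 mm² = 1.450e-05 m².
As SI base values: W = 1094 N, H = 8.652e+08 Pa, K = 4.918e-07.
Archard relation: V = K·W·L/H = 4.918e-07 · 1094 · 13.99 / 8.652e+08 = 8.700e-12 m³.
Depth h = V/A = 8.700e-12 / 1.450e-05 = 6.000e-07 m.

value=6.000e-07 m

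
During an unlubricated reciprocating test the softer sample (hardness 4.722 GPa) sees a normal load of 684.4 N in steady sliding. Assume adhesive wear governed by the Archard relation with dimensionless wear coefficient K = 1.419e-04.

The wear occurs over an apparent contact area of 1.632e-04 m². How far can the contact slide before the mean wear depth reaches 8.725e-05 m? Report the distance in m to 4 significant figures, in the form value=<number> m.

Every step maintains full float precision, and the intermediates are displayed rounded. Rounded just once to 4 significant digits.
Convert: Hardness H = 4.722 GPa = 4.722e+09 Pa.
Restated in SI base units: W = 684.4 N, H = 4.722e+09 Pa, K = 1.419e-04.
Allowed volume V_lim = h_lim·A = 8.725e-05 · 1.632e-04 = 1.424e-08 m³.
Sliding life L = V_lim·H/(K·W) = 1.424e-08 · 4.722e+09 / (1.419e-04 · 684.4) = 692.3 m.

value=692.3 m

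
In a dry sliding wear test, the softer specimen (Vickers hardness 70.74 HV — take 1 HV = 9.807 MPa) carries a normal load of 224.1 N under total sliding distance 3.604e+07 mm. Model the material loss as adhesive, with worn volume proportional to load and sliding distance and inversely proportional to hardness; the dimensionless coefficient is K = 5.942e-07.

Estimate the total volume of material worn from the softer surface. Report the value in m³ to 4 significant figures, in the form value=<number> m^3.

value=6.918e-09 m^3

Intermediates appear rounded; all arithmetic runs at exact precision, and rounded once at the end, at four significant digits.
Convert: Distance L = 3.604e+07 mm = 3.604e+04 m.
Convert: Hardness H = 70.74 HV × 9.807 MPa/HV = 693.7 MPa = 6.937e+08 Pa.
SI base units throughout: W = 224.1 N, H = 6.937e+08 Pa, K = 5.942e-07.
Archard relation: V = K·W·L/H = 5.942e-07 · 224.1 · 3.604e+04 / 6.937e+08 = 6.918e-09 m³.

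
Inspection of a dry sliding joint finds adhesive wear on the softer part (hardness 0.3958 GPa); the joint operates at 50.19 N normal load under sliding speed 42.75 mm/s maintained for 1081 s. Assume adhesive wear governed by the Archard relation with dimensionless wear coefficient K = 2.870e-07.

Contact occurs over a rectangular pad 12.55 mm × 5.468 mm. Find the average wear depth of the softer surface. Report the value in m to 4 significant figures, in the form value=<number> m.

The intermediates are displayed rounded, and all working math runs at exact precision. Rounded once at the end to 4 significant figures.
Convert: Sliding speed v = 42.75 mm/s = 0.04275 m/s. The distance L = v·t = 0.04275 m/s × 1081 s = 46.21 m.
Convert: Hardness H = 0.3958 GPa = 3.958e+08 Pa.
Convert: Pad sides 12.55 mm × 5.468 mm = 0.01255 m × 0.005468 m. Contact area A = 0.01255 m × 0.005468 m = 6.862e-05 m².
Working in SI base units: W = 50.19 N, H = 3.958e+08 Pa, K = 2.870e-07.
The Archard volume V = K·W·L/H = 2.870e-07 · 50.19 · 46.21 / 3.958e+08 = 1.682e-12 m³.
Mean depth h = V/A = 1.682e-12 / 6.862e-05 = 2.451e-08 m.

value=2.451e-08 m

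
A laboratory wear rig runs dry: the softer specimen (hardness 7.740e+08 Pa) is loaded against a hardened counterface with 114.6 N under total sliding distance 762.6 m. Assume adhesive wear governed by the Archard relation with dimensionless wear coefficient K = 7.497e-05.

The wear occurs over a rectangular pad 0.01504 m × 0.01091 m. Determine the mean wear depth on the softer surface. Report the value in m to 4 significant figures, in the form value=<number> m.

value=5.159e-05 m

All working math holds exact precision, and quoted intermediates are rounded — rounded just once, at 4 significant figures.
Contact area A = 0.01504 m × 0.01091 m = 1.641e-04 m².
In SI base units, W = 114.6 N, H = 7.740e+08 Pa, K = 7.497e-05.
Wear volume V = K·W·L/H = 7.497e-05 · 114.6 · 762.6 / 7.740e+08 = 8.465e-09 m³.
Depth h = V/A = 8.465e-09 / 1.641e-04 = 5.159e-05 m.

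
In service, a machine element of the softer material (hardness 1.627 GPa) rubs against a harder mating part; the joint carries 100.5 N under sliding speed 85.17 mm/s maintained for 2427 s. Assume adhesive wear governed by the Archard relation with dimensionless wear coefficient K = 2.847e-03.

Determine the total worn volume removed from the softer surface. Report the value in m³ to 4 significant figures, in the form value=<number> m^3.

Intermediates are shown rounded; all arithmetic carries full float precision — rounded just once to 4 significant digits.
Convert: Sliding speed v = 85.17 mm/s = 0.08517 m/s. Sliding distance L = v·t = 0.08517 m/s × 2427 s = 206.7 m.
Convert: Hardness H = 1.627 GPa = 1.627e+09 Pa.
Restated in SI base units: W = 100.5 N, H = 1.627e+09 Pa, K = 2.847e-03.
The Archard volume V = K·W·L/H = 2.847e-03 · 100.5 · 206.7 / 1.627e+09 = 3.635e-08 m³.

value=3.635e-08 m^3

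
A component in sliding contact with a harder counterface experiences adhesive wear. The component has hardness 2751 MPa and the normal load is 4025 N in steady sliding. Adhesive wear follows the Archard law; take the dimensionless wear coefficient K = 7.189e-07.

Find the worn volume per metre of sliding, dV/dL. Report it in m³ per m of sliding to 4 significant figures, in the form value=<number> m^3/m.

Printed values are rounded; the computation keeps full float precision; one last rounding, at 4 significant digits.
Hardness H = 2751 MPa = 2.751e+09 Pa.
Collected in SI base units: W = 4025 N, H = 2.751e+09 Pa, K = 7.189e-07.
Volumetric rate dV/dL = K·W/H: 7.189e-07 · 4025 / 2.751e+09 = 1.052e-12 m³/m.

value=1.052e-12 m^3/m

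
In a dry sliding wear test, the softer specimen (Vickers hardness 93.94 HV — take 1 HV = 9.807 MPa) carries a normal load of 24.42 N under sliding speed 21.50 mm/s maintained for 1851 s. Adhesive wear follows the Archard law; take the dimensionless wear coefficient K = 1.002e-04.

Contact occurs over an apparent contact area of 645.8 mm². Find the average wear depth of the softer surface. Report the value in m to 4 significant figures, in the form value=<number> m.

All arithmetic carries full float precision — intermediates are printed rounded. Rounded just once: 4 significant digits.
Convert: Sliding speed v = 21.50 mm/s = 0.02150 m/s. Distance covered L = v·t = 0.02150 m/s × 1851 s = 39.80 m.
Convert: Hardness H = 93.94 HV × 9.807 MPa/HV = 921.3 MPa = 9.213e+08 Pa.
Convert: Contact area A = 645.8 mm² = 6.458e-04 m².
In SI base units, W = 24.42 N, H = 9.213e+08 Pa, K = 1.002e-04.
The Archard volume V = K·W·L/H = 1.002e-04 · 24.42 · 39.80 / 9.213e+08 = 1.057e-10 m³.
Depth h = V/A = 1.057e-10 / 6.458e-04 = 1.637e-07 m.

value=1.637e-07 m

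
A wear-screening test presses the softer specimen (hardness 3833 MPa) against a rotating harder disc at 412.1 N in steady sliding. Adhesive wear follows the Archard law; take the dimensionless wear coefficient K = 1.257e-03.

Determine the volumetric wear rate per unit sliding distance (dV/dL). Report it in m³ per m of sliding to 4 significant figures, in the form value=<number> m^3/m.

value=1.351e-10 m^3/m

The intermediates are displayed rounded; all arithmetic runs at full float precision — one last rounding to four significant digits.
Hardness H = 3833 MPa = 3.833e+09 Pa.
Restated in SI base units: W = 412.1 N, H = 3.833e+09 Pa, K = 1.257e-03.
Wear rate dV/dL = K·W/H, per unit distance: 1.257e-03 · 412.1 / 3.833e+09 = 1.351e-10 m³/m.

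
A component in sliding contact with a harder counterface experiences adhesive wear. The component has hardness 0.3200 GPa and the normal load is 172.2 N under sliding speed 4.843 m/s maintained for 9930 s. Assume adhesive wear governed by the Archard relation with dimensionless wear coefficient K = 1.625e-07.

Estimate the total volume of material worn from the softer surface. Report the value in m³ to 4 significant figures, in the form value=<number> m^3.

value=4.205e-09 m^3

The intermediates are shown rounded — the algebra carries exact precision — rounded once at the end: four significant figures.
Convert: The distance L = v·t = 4.843 m/s × 9930 s = 4.809e+04 m.
Convert: Hardness H = 0.3200 GPa = 3.200e+08 Pa.
Expressed in SI base units: W = 172.2 N, H = 3.200e+08 Pa, K = 1.625e-07.
Worn volume V = K·W·L/H = 1.625e-07 · 172.2 · 4.809e+04 / 3.200e+08 = 4.205e-09 m³.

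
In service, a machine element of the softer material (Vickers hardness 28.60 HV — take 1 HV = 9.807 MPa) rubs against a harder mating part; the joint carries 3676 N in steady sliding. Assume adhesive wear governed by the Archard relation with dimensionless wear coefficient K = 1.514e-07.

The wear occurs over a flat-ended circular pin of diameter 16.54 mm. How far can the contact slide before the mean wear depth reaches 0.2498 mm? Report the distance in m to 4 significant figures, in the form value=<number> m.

Each operation keeps full precision — the intermediates are shown rounded; one final rounding: four significant figures.
Hardness H = 28.60 HV × 9.807 MPa/HV = 280.5 MPa = 2.805e+08 Pa.
Pin diameter d = 16.54 mm = 0.01654 m. Contact area A = π·d²/4 = π·(0.01654 m)²/4 = 2.149e-04 m².
Depth limit h_lim = 0.2498 mm = 2.498e-04 m.
Working in SI base units: W = 3676 N, H = 2.805e+08 Pa, K = 1.514e-07.
Wearable volume V_lim = h_lim·A = 2.498e-04 · 2.149e-04 = 5.367e-08 m³.
So the life L = V_lim·H/(K·W) = 5.367e-08 · 2.805e+08 / (1.514e-07 · 3676) = 2.705e+04 m.

value=2.705e+04 m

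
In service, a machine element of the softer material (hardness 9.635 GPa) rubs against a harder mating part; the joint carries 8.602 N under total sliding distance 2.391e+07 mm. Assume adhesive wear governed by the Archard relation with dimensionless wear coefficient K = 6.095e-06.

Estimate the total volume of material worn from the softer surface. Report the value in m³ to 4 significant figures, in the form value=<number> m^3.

Quoted intermediates are rounded; each operation maintains full precision, and rounded once at the end to four significant figures.
Convert: Sliding distance L = 2.391e+07 mm = 2.391e+04 m.
Convert: Hardness H = 9.635 GPa = 9.635e+09 Pa.
Working in SI base units: W = 8.602 N, H = 9.635e+09 Pa, K = 6.095e-06.
Worn volume V = K·W·L/H = 6.095e-06 · 8.602 · 2.391e+04 / 9.635e+09 = 1.301e-10 m³.

value=1.301e-10 m^3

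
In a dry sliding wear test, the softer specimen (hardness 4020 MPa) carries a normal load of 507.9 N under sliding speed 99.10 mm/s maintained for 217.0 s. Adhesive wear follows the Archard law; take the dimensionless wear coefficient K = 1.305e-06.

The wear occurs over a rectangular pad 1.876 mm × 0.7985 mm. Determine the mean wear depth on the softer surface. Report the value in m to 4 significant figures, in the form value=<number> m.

Every step maintains exact precision — intermediate values appear rounded; a single final rounding: four significant figures.
Sliding speed v = 99.10 mm/s = 0.09910 m/s. Distance L = v·t = 0.09910 m/s × 217.0 s = 21.50 m.
Hardness H = 4020 MPa = 4.020e+09 Pa.
Pad sides 1.876 mm × 0.7985 mm = 1.876e-03 m × 7.985e-04 m. Contact area A = 1.876e-03 m × 7.985e-04 m = 1.498e-06 m².
Restated in SI base units: W = 507.9 N, H = 4.020e+09 Pa, K = 1.305e-06.
Volume removed: V = K·W·L/H = 1.305e-06 · 507.9 · 21.50 / 4.020e+09 = 3.546e-12 m³.
Depth of wear h = V/A = 3.546e-12 / 1.498e-06 = 2.367e-06 m.

value=2.367e-06 m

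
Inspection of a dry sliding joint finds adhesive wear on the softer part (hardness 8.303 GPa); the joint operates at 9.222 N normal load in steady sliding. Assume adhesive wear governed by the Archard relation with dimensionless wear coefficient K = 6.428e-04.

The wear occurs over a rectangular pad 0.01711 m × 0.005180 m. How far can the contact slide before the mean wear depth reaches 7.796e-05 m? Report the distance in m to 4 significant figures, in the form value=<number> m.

The intermediates appear rounded. Every step maintains full float precision. Rounded just once: 4 significant digits.
Hardness H = 8.303 GPa = 8.303e+09 Pa.
Contact area A = 0.01711 m × 0.005180 m = 8.863e-05 m².
Expressed in SI base units: W = 9.222 N, H = 8.303e+09 Pa, K = 6.428e-04.
Allowed volume V_lim = h_lim·A = 7.796e-05 · 8.863e-05 = 6.910e-09 m³.
Life L = V_lim·H/(K·W) = 6.910e-09 · 8.303e+09 / (6.428e-04 · 9.222) = 9678 m.

value=9678 m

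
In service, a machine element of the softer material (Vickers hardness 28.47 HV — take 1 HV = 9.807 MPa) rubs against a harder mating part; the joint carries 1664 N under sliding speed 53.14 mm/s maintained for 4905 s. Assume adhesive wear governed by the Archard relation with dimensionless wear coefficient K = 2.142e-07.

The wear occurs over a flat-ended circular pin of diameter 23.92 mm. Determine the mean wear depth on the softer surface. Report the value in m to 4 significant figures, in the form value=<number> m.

value=7.405e-07 m

Intermediates appear rounded — all arithmetic maintains full float precision — one final rounding: 4 significant figures.
Sliding speed v = 53.14 mm/s = 0.05314 m/s. The distance L = v·t = 0.05314 m/s × 4905 s = 260.7 m.
Hardness H = 28.47 HV × 9.807 MPa/HV = 279.2 MPa = 2.792e+08 Pa.
Pin diameter d = 23.92 mm = 0.02392 m. Contact area A = π·d²/4 = π·(0.02392 m)²/4 = 4.494e-04 m².
In SI base units, W = 1664 N, H = 2.792e+08 Pa, K = 2.142e-07.
The Archard volume V = K·W·L/H = 2.142e-07 · 1664 · 260.7 / 2.792e+08 = 3.327e-10 m³.
Depth h = V/A = 3.327e-10 / 4.494e-04 = 7.405e-07 m.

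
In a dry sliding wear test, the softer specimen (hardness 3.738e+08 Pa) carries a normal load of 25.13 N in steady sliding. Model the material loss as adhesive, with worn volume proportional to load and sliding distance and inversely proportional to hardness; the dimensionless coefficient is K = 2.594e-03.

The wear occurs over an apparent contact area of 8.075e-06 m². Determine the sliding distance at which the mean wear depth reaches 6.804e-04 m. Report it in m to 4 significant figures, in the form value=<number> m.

Intermediates are printed rounded. The algebra carries exact precision. Rounded once at the end: 4 significant figures.
Working in SI base units: W = 25.13 N, H = 3.738e+08 Pa, K = 2.594e-03.
Allowed volume V_lim = h_lim·A = 6.804e-04 · 8.075e-06 = 5.494e-09 m³.
Life L = V_lim·H/(K·W) = 5.494e-09 · 3.738e+08 / (2.594e-03 · 25.13) = 31.51 m.

value=31.51 m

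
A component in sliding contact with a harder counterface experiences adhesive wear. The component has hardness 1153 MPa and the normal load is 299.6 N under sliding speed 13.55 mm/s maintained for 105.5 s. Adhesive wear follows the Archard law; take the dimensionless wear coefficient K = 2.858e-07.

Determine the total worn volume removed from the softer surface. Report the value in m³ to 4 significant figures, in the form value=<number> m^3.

value=1.062e-13 m^3

Printed values are rounded — the computation carries full float precision, and a lone final rounding: four significant digits.
Convert: Sliding speed v = 13.55 mm/s = 0.01355 m/s. Distance L = v·t = 0.01355 m/s × 105.5 s = 1.430 m.
Convert: Hardness H = 1153 MPa = 1.153e+09 Pa.
Working in SI base units: W = 299.6 N, H = 1.153e+09 Pa, K = 2.858e-07.
The Archard volume V = K·W·L/H = 2.858e-07 · 299.6 · 1.430 / 1.153e+09 = 1.062e-13 m³.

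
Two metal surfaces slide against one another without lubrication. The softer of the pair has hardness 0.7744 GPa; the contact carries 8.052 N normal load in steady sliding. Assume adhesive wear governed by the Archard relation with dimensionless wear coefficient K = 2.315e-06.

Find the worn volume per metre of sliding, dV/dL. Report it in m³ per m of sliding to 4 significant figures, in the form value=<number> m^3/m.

The algebra keeps full float precision — the intermediates are shown rounded — one last rounding: four significant figures.
Convert: Hardness H = 0.7744 GPa = 7.744e+08 Pa.
SI base units throughout: W = 8.052 N, H = 7.744e+08 Pa, K = 2.315e-06.
Rate of wear dV/dL = K·W/H, so: 2.315e-06 · 8.052 / 7.744e+08 = 2.407e-14 m³/m.

value=2.407e-14 m^3/m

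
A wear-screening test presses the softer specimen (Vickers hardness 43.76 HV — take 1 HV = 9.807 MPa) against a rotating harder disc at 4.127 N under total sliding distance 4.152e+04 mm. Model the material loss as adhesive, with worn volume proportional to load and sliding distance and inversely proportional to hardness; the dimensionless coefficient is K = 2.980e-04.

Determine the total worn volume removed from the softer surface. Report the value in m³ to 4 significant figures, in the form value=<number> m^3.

value=1.190e-10 m^3

Every step carries full precision — the intermediates are displayed rounded — rounded just once, at four significant digits.
Convert: Total distance L = 4.152e+04 mm = 41.52 m.
Convert: Hardness H = 43.76 HV × 9.807 MPa/HV = 429.2 MPa = 4.292e+08 Pa.
Collected in SI base units: W = 4.127 N, H = 4.292e+08 Pa, K = 2.980e-04.
Volume removed: V = K·W·L/H = 2.980e-04 · 4.127 · 41.52 / 4.292e+08 = 1.190e-10 m³.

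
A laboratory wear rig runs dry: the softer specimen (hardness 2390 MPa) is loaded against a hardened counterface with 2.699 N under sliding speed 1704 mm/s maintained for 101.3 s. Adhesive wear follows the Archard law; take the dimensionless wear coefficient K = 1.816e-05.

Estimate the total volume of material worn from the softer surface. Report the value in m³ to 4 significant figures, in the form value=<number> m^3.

value=3.540e-12 m^3

Quoted intermediates are rounded, and each operation holds full float precision — rounded once at the end: 4 significant figures.
Sliding speed v = 1704 mm/s = 1.704 m/s. Distance L = v·t = 1.704 m/s × 101.3 s = 172.6 m.
Hardness H = 2390 MPa = 2.390e+09 Pa.
SI base units throughout: W = 2.699 N, H = 2.390e+09 Pa, K = 1.816e-05.
Archard volume V = K·W·L/H = 1.816e-05 · 2.699 · 172.6 / 2.390e+09 = 3.540e-12 m³.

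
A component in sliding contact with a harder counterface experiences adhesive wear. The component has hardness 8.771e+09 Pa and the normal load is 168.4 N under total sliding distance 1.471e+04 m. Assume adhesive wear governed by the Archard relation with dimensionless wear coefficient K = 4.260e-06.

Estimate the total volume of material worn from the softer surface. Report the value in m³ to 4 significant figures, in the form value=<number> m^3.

Quoted intermediates are rounded. The computation carries full float precision, and rounded once at the end, at four significant figures.
Restated in SI base units: W = 168.4 N, H = 8.771e+09 Pa, K = 4.260e-06.
Volume removed: V = K·W·L/H = 4.260e-06 · 168.4 · 1.471e+04 / 8.771e+09 = 1.203e-09 m³.

value=1.203e-09 m^3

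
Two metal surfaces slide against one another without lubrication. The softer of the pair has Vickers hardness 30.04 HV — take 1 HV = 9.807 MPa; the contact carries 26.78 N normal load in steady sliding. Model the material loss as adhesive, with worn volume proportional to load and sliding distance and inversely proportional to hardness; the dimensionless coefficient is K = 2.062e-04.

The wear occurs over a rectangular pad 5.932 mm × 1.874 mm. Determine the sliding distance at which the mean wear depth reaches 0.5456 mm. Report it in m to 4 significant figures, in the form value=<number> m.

Each operation keeps full precision, and the intermediates are printed rounded; one last rounding to four significant figures.
Convert: Hardness H = 30.04 HV × 9.807 MPa/HV = 294.6 MPa = 2.946e+08 Pa.
Convert: Pad sides 5.932 mm × 1.874 mm = 0.005932 m × 0.001874 m. Contact area A = 0.005932 m × 0.001874 m = 1.112e-05 m².
Convert: Depth limit h_lim = 0.5456 mm = 5.456e-04 m.
In SI base units, W = 26.78 N, H = 2.946e+08 Pa, K = 2.062e-04.
Volume at the limit: V_lim = h_lim·A = 5.456e-04 · 1.112e-05 = 6.065e-09 m³.
Thus life L = V_lim·H/(K·W) = 6.065e-09 · 2.946e+08 / (2.062e-04 · 26.78) = 323.6 m.

value=323.6 m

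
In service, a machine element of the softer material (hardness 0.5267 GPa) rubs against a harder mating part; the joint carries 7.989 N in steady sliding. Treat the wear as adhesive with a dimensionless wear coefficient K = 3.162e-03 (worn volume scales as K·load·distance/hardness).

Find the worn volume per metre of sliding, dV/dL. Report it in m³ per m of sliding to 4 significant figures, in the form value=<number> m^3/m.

value=4.796e-11 m^3/m

Intermediate values are displayed rounded — all working math runs at full precision; a single final rounding: 4 significant figures.
Hardness H = 0.5267 GPa = 5.267e+08 Pa.
In SI base units: W = 7.989 N, H = 5.267e+08 Pa, K = 3.162e-03.
Rate of wear dV/dL = K·W/H: 3.162e-03 · 7.989 / 5.267e+08 = 4.796e-11 m³/m.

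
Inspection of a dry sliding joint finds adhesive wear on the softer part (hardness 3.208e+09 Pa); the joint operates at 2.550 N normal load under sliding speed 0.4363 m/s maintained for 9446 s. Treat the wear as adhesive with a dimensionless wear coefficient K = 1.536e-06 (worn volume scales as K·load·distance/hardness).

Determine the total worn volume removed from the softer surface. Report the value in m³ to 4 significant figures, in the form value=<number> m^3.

value=5.032e-12 m^3

Intermediate values are printed rounded; the algebra runs at full float precision. Rounded just once, at 4 significant digits.
The distance L = v·t = 0.4363 m/s × 9446 s = 4121 m.
In SI base units: W = 2.550 N, H = 3.208e+09 Pa, K = 1.536e-06.
The Archard volume V = K·W·L/H = 1.536e-06 · 2.550 · 4121 / 3.208e+09 = 5.032e-12 m³.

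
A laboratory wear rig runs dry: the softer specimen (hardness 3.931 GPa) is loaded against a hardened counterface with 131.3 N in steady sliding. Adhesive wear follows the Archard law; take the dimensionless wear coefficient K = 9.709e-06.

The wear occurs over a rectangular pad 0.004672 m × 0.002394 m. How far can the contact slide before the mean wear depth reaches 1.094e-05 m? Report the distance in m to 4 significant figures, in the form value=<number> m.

Intermediate values are displayed rounded. Every step maintains full float precision, and a single final rounding to four significant figures.
Convert: Hardness H = 3.931 GPa = 3.931e+09 Pa.
Convert: Contact area A = 0.004672 m × 0.002394 m = 1.118e-05 m².
SI base units throughout: W = 131.3 N, H = 3.931e+09 Pa, K = 9.709e-06.
At the depth limit, V_lim = h_lim·A = 1.094e-05 · 1.118e-05 = 1.224e-10 m³.
Life L = V_lim·H/(K·W) = 1.224e-10 · 3.931e+09 / (9.709e-06 · 131.3) = 377.3 m.

value=377.3 m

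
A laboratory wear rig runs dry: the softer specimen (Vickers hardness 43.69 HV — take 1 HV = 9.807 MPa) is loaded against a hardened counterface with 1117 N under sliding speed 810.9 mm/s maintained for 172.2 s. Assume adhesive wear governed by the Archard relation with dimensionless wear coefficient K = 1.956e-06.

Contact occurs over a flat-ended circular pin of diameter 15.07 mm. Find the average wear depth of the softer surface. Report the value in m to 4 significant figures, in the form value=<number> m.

The algebra keeps full float precision. Displayed values are rounded, and rounded once at the end to four significant figures.
Convert: Sliding speed v = 810.9 mm/s = 0.8109 m/s. Distance covered L = v·t = 0.8109 m/s × 172.2 s = 139.6 m.
Convert: Hardness H = 43.69 HV × 9.807 MPa/HV = 428.5 MPa = 4.285e+08 Pa.
Convert: Pin diameter d = 15.07 mm = 0.01507 m. Contact area A = π·d²/4 = π·(0.01507 m)²/4 = 1.784e-04 m².
As SI base values: W = 1117 N, H = 4.285e+08 Pa, K = 1.956e-06.
Archard relation: V = K·W·L/H = 1.956e-06 · 1117 · 139.6 / 4.285e+08 = 7.120e-10 m³.
Depth h = V/A = 7.120e-10 / 1.784e-04 = 3.992e-06 m.

value=3.992e-06 m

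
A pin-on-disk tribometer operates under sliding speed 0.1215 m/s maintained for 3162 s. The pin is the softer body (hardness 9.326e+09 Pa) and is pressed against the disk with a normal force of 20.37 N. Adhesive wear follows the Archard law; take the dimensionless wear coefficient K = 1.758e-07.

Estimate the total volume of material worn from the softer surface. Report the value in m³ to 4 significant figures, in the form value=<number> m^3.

Intermediate values are displayed rounded, and every step maintains full float precision, and a lone final rounding to 4 significant digits.
Convert: Path length L = v·t = 0.1215 m/s × 3162 s = 384.2 m.
As SI base values: W = 20.37 N, H = 9.326e+09 Pa, K = 1.758e-07.
Worn volume V = K·W·L/H = 1.758e-07 · 20.37 · 384.2 / 9.326e+09 = 1.475e-13 m³.

value=1.475e-13 m^3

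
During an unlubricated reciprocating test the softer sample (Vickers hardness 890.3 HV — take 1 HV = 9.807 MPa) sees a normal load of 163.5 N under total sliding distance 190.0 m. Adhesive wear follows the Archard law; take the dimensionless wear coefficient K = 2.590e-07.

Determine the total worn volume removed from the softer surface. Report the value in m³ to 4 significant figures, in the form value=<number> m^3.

The intermediates are displayed rounded. The computation keeps full precision — rounded just once to 4 significant figures.
Convert: Hardness H = 890.3 HV × 9.807 MPa/HV = 8731 MPa = 8.731e+09 Pa.
Restated in SI base units: W = 163.5 N, H = 8.731e+09 Pa, K = 2.590e-07.
The Archard volume V = K·W·L/H = 2.590e-07 · 163.5 · 190.0 / 8.731e+09 = 9.215e-13 m³.

value=9.215e-13 m^3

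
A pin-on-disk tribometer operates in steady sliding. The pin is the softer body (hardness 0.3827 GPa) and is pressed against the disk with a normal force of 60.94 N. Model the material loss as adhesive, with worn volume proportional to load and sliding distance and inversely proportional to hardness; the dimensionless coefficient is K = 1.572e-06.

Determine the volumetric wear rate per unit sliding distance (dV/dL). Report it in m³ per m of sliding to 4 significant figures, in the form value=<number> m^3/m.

value=2.503e-13 m^3/m

The intermediates appear rounded. All working math holds full precision; rounded once at the end to 4 significant digits.
Hardness H = 0.3827 GPa = 3.827e+08 Pa.
In SI base units, W = 60.94 N, H = 3.827e+08 Pa, K = 1.572e-06.
Volumetric rate dV/dL = K·W/H: 1.572e-06 · 60.94 / 3.827e+08 = 2.503e-13 m³/m.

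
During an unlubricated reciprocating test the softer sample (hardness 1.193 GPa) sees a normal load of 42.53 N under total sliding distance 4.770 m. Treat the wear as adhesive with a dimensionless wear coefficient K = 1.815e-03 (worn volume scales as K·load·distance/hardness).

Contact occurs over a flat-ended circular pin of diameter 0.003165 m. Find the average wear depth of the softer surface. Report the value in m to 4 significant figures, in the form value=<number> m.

Intermediates are shown rounded, and each operation carries exact precision, and a single final rounding: four significant digits.
Hardness H = 1.193 GPa = 1.193e+09 Pa.
Contact area A = π·d²/4 = π·(0.003165 m)²/4 = 7.868e-06 m².
Collected in SI base units: W = 42.53 N, H = 1.193e+09 Pa, K = 1.815e-03.
Worn volume V = K·W·L/H = 1.815e-03 · 42.53 · 4.770 / 1.193e+09 = 3.086e-10 m³.
Average depth h = V/A = 3.086e-10 / 7.868e-06 = 3.923e-05 m.

value=3.923e-05 m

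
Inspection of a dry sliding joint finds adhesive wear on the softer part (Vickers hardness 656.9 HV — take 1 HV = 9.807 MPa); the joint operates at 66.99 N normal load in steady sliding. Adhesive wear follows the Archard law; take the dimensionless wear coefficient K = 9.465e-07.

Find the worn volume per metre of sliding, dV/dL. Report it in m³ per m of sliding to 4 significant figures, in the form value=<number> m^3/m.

value=9.842e-15 m^3/m

The algebra maintains exact precision, and the intermediates are shown rounded — one final rounding, at four significant figures.
Convert: Hardness H = 656.9 HV × 9.807 MPa/HV = 6442 MPa = 6.442e+09 Pa.
SI base units throughout: W = 66.99 N, H = 6.442e+09 Pa, K = 9.465e-07.
The wear rate dV/dL = K·W/H, so: 9.465e-07 · 66.99 / 6.442e+09 = 9.842e-15 m³/m.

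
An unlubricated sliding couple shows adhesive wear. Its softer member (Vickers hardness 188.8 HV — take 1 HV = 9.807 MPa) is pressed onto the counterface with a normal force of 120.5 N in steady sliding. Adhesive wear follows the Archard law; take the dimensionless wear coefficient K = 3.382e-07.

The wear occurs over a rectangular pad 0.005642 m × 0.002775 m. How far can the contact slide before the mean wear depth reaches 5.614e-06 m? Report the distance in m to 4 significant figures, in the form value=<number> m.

All arithmetic runs at full precision, and intermediate values are printed rounded. Rounded just once, at 4 significant digits.
Hardness H = 188.8 HV × 9.807 MPa/HV = 1852 MPa = 1.852e+09 Pa.
Contact area A = 0.005642 m × 0.002775 m = 1.566e-05 m².
SI base units throughout: W = 120.5 N, H = 1.852e+09 Pa, K = 3.382e-07.
Volume at the limit: V_lim = h_lim·A = 5.614e-06 · 1.566e-05 = 8.790e-11 m³.
So the life L = V_lim·H/(K·W) = 8.790e-11 · 1.852e+09 / (3.382e-07 · 120.5) = 3993 m.

value=3993 m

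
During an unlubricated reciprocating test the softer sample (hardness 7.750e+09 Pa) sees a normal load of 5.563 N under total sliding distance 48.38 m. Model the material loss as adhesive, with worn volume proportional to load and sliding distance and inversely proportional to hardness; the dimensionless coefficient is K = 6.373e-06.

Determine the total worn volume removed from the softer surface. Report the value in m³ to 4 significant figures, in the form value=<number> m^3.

value=2.213e-13 m^3

The algebra runs at full float precision; intermediate values appear rounded — one final rounding, at 4 significant figures.
SI base units throughout: W = 5.563 N, H = 7.750e+09 Pa, K = 6.373e-06.
Worn volume V = K·W·L/H = 6.373e-06 · 5.563 · 48.38 / 7.750e+09 = 2.213e-13 m³.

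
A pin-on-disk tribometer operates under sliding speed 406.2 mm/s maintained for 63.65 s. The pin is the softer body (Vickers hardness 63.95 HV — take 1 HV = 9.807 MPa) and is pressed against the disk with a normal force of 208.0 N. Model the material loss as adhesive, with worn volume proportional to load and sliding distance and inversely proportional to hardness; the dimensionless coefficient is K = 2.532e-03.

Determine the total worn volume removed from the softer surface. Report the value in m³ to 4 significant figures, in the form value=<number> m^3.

Every step runs at full float precision — intermediates appear rounded, and rounded once at the end, at 4 significant digits.
Convert: Sliding speed v = 406.2 mm/s = 0.4062 m/s. Total distance L = v·t = 0.4062 m/s × 63.65 s = 25.85 m.
Convert: Hardness H = 63.95 HV × 9.807 MPa/HV = 627.2 MPa = 6.272e+08 Pa.
In SI base units, W = 208.0 N, H = 6.272e+08 Pa, K = 2.532e-03.
Apply Archard: V = K·W·L/H = 2.532e-03 · 208.0 · 25.85 / 6.272e+08 = 2.171e-08 m³.

value=2.171e-08 m^3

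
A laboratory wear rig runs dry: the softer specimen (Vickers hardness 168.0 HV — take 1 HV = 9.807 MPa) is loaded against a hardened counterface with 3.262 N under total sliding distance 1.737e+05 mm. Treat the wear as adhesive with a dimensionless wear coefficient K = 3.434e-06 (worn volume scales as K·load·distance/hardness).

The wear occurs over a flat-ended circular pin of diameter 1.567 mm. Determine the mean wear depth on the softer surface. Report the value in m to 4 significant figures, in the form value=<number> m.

Intermediate values are shown rounded; each operation keeps exact precision; a single final rounding, at 4 significant digits.
Convert: Path length L = 1.737e+05 mm = 173.7 m.
Convert: Hardness H = 168.0 HV × 9.807 MPa/HV = 1648 MPa = 1.648e+09 Pa.
Convert: Pin diameter d = 1.567 mm = 0.001567 m. Contact area A = π·d²/4 = π·(0.001567 m)²/4 = 1.929e-06 m².
Working in SI base units: W = 3.262 N, H = 1.648e+09 Pa, K = 3.434e-06.
Volume removed: V = K·W·L/H = 3.434e-06 · 3.262 · 173.7 / 1.648e+09 = 1.181e-12 m³.
Wear depth h = V/A = 1.181e-12 / 1.929e-06 = 6.124e-07 m.

value=6.124e-07 m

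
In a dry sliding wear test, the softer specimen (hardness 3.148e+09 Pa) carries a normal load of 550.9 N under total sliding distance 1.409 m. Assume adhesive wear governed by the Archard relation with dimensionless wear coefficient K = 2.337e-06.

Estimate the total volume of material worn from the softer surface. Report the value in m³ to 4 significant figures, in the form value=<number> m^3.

The computation runs at full float precision — the intermediates appear rounded — a lone final rounding: four significant digits.
In SI base units: W = 550.9 N, H = 3.148e+09 Pa, K = 2.337e-06.
Archard volume V = K·W·L/H = 2.337e-06 · 550.9 · 1.409 / 3.148e+09 = 5.762e-13 m³.

value=5.762e-13 m^3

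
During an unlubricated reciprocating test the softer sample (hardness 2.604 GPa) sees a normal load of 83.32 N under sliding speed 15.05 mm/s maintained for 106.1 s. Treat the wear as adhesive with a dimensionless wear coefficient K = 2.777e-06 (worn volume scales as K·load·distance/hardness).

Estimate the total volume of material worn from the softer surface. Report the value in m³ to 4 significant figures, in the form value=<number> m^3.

value=1.419e-13 m^3

Intermediates are displayed rounded — the algebra holds full precision — a single final rounding to four significant figures.
Convert: Sliding speed v = 15.05 mm/s = 0.01505 m/s. Distance covered L = v·t = 0.01505 m/s × 106.1 s = 1.597 m.
Convert: Hardness H = 2.604 GPa = 2.604e+09 Pa.
In SI base units, W = 83.32 N, H = 2.604e+09 Pa, K = 2.777e-06.
Volume removed: V = K·W·L/H = 2.777e-06 · 83.32 · 1.597 / 2.604e+09 = 1.419e-13 m³.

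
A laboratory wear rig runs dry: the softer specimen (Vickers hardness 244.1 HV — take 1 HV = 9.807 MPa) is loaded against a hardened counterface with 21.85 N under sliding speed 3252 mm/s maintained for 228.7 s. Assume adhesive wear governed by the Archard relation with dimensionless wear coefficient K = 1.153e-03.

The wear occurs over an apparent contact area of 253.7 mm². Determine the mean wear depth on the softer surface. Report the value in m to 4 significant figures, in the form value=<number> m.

The algebra maintains full float precision. Intermediate values are shown rounded, and a lone final rounding to four significant figures.
Convert: Sliding speed v = 3252 mm/s = 3.252 m/s. The distance L = v·t = 3.252 m/s × 228.7 s = 743.7 m.
Convert: Hardness H = 244.1 HV × 9.807 MPa/HV = 2394 MPa = 2.394e+09 Pa.
Convert: Contact area A = 253.7 mm² = 2.537e-04 m².
As SI base values: W = 21.85 N, H = 2.394e+09 Pa, K = 1.153e-03.
Archard volume V = K·W·L/H = 1.153e-03 · 21.85 · 743.7 / 2.394e+09 = 7.827e-09 m³.
Average depth h = V/A = 7.827e-09 / 2.537e-04 = 3.085e-05 m.

value=3.085e-05 m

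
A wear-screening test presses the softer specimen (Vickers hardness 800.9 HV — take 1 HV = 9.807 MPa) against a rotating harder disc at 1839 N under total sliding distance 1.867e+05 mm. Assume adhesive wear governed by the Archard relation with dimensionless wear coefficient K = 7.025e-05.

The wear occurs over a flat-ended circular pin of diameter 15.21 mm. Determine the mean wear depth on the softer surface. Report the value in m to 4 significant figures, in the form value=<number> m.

value=1.690e-05 m

The intermediates are printed rounded. The computation runs at exact precision, and one final rounding: four significant digits.
Sliding distance L = 1.867e+05 mm = 186.7 m.
Hardness H = 800.9 HV × 9.807 MPa/HV = 7854 MPa = 7.854e+09 Pa.
Pin diameter d = 15.21 mm = 0.01521 m. Contact area A = π·d²/4 = π·(0.01521 m)²/4 = 1.817e-04 m².
In SI base units, W = 1839 N, H = 7.854e+09 Pa, K = 7.025e-05.
The Archard volume V = K·W·L/H = 7.025e-05 · 1839 · 186.7 / 7.854e+09 = 3.071e-09 m³.
Average depth h = V/A = 3.071e-09 / 1.817e-04 = 1.690e-05 m.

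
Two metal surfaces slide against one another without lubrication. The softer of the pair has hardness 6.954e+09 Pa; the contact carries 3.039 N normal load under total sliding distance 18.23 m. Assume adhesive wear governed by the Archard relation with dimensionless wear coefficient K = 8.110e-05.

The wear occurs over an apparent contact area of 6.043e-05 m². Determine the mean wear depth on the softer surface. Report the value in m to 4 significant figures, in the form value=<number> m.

Each operation keeps full float precision; the intermediates are printed rounded; rounded once at the end: four significant digits.
Collected in SI base units: W = 3.039 N, H = 6.954e+09 Pa, K = 8.110e-05.
Apply Archard: V = K·W·L/H = 8.110e-05 · 3.039 · 18.23 / 6.954e+09 = 6.461e-13 m³.
Wear depth h = V/A = 6.461e-13 / 6.043e-05 = 1.069e-08 m.

value=1.069e-08 m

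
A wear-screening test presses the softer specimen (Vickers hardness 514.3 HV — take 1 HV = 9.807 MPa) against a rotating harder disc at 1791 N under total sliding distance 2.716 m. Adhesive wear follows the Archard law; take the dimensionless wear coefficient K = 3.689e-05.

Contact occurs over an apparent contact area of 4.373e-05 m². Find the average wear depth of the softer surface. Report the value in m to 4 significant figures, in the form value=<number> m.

Quoted intermediates are rounded; the algebra maintains full precision, and a lone final rounding, at 4 significant digits.
Hardness H = 514.3 HV × 9.807 MPa/HV = 5044 MPa = 5.044e+09 Pa.
As SI base values: W = 1791 N, H = 5.044e+09 Pa, K = 3.689e-05.
By Archard's law, V = K·W·L/H = 3.689e-05 · 1791 · 2.716 / 5.044e+09 = 3.558e-11 m³.
Wear depth h = V/A = 3.558e-11 / 4.373e-05 = 8.136e-07 m.

value=8.136e-07 m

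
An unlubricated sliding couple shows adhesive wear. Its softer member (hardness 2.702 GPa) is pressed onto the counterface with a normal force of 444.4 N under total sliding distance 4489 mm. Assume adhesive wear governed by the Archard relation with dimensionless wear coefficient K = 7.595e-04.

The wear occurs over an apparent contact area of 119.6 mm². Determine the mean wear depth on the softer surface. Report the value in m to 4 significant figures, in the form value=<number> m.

All arithmetic keeps full precision; intermediates appear rounded; rounded once at the end, at four significant digits.
Convert: The distance L = 4489 mm = 4.489 m.
Convert: Hardness H = 2.702 GPa = 2.702e+09 Pa.
Convert: Contact area A = 119.6 mm² = 1.196e-04 m².
Expressed in SI base units: W = 444.4 N, H = 2.702e+09 Pa, K = 7.595e-04.
By Archard's law, V = K·W·L/H = 7.595e-04 · 444.4 · 4.489 / 2.702e+09 = 5.607e-10 m³.
Wear depth h = V/A = 5.607e-10 / 1.196e-04 = 4.689e-06 m.

value=4.689e-06 m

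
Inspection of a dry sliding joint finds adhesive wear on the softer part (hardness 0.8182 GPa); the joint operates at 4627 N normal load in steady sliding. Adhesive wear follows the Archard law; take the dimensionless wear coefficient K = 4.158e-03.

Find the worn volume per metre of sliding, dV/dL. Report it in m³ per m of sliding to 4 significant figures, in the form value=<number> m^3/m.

value=2.351e-08 m^3/m

All arithmetic maintains full precision — intermediates are printed rounded. Rounded just once, at 4 significant figures.
Hardness H = 0.8182 GPa = 8.182e+08 Pa.
Collected in SI base units: W = 4627 N, H = 8.182e+08 Pa, K = 4.158e-03.
Rate of wear dV/dL = K·W/H, so: 4.158e-03 · 4627 / 8.182e+08 = 2.351e-08 m³/m.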